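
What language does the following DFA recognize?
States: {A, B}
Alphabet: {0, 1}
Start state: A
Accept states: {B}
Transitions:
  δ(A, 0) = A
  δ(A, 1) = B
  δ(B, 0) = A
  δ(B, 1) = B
Testing a few strings:
  '01' → accept
  '0' → reject
  '011' → accept
  '00' → reject
State roles: A=last symbol not 1; B=last symbol is 1
All binary strings ending with 1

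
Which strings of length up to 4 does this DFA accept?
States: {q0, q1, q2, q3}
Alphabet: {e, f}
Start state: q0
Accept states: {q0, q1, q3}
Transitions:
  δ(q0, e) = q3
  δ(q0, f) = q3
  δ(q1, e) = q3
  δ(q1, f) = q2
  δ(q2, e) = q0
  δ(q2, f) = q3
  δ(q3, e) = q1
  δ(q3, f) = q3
ε, e, f, ee, ef, fe, ff, eee, efe, eff, fee, ffe, fff, eeee, eeef, eefe, eeff, efee, effe, efff, feee, feef, fefe, feff, ffee, fffe, ffff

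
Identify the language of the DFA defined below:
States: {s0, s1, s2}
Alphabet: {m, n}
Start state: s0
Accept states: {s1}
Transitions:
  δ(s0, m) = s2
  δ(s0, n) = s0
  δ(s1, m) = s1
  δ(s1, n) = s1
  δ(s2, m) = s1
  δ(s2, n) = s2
Testing a few strings:
  'nm' → reject
  'm' → reject
  'mnm' → accept
  'mnmm' → accept
State roles: s0=zero m's seen; s1=≥ two m's seen; s2=one m seen
All strings over {m,n} containing at least two m's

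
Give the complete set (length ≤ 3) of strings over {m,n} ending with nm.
nm, mnm, nnm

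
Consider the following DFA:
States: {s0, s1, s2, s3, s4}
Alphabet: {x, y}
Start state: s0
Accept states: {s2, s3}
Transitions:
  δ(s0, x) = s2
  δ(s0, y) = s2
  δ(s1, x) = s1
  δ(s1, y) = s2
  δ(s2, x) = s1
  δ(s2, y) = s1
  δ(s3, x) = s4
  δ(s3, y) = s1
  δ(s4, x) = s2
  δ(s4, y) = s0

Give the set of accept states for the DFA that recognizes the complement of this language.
Complement accept states = All states \ Original accept states
= {s0, s1, s2, s3, s4} \ {s2, s3}
{s0, s1, s4}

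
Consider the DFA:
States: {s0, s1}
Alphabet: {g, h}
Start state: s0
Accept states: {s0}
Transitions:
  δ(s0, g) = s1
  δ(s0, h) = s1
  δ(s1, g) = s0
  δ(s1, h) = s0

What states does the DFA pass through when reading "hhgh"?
read 'h': s0 → s1
  read 'h': s1 → s0
  read 'g': s0 → s1
  read 'h': s1 → s0
s0 -> s1 -> s0 -> s1 -> s0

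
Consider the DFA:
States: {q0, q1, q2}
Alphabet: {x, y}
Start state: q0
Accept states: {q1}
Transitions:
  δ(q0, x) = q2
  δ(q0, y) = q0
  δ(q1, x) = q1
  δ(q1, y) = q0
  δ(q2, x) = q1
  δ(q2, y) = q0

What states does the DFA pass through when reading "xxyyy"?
read 'x': q0 → q2
  read 'x': q2 → q1
  read 'y': q1 → q0
  read 'y': q0 → q0
  read 'y': q0 → q0
q0 -> q2 -> q1 -> q0 -> q0 -> q0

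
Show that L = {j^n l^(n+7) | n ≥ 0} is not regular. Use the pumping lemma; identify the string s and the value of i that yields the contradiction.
Assume L is regular with pumping length p. Idea: pumping the j-block breaks the fixed offset of 7.
Choose s = j^p l^(p+7) ∈ L. By the pumping lemma, s = xyz with |xy| ≤ p, |y| > 0, so y = j^k with k ≥ 1. Then xy²z = j^(p+k) l^(p+7). For this to be in L we would need p+7 = (p+k)+7, i.e. k = 0, contradicting k ≥ 1. So xy²z ∉ L.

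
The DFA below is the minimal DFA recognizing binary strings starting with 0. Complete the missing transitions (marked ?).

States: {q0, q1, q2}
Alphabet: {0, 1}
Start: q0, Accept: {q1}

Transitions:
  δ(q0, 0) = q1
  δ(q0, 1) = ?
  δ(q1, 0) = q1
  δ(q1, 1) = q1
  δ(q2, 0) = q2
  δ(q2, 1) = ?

From the language and accept set, identify what each state tracks — q0: no input read; q1: started with 0; q2: started with 1 (dead).
Each missing δ(q, a) is the state matching the new tracked value after reading a.
δ(q0, 1) = q2; δ(q2, 1) = q2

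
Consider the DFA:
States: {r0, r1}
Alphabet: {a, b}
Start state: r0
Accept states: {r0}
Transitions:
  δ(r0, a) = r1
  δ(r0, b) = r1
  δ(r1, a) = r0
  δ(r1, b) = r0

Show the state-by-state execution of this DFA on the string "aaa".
read 'a': r0 → r1
  read 'a': r1 → r0
  read 'a': r0 → r1
r0 -> r1 -> r0 -> r1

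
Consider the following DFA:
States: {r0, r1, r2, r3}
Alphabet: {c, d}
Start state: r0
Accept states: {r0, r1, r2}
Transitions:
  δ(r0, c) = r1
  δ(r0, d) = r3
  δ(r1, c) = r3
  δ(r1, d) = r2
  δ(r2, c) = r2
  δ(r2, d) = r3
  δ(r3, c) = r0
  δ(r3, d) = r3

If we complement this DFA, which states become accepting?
Complement accept states = All states \ Original accept states
= {r0, r1, r2, r3} \ {r0, r1, r2}
{r3}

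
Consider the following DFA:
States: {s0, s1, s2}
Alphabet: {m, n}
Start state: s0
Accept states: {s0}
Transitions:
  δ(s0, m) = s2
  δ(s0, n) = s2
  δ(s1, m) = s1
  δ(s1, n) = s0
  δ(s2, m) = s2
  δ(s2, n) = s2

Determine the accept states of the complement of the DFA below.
Complement accept states = All states \ Original accept states
= {s0, s1, s2} \ {s0}
{s1, s2}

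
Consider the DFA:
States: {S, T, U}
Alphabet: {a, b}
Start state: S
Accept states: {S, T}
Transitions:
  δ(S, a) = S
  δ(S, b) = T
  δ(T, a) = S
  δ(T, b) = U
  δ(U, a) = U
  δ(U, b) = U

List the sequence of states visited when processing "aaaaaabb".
read 'a': S → S
  read 'a': S → S
  read 'a': S → S
  read 'a': S → S
  read 'a': S → S
  read 'a': S → S
  read 'b': S → T
  read 'b': T → U
S -> S -> S -> S -> S -> S -> S -> T -> U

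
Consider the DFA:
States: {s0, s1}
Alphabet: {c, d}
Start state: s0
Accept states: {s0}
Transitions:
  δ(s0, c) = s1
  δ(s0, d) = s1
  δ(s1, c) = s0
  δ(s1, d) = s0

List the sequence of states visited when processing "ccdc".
read 'c': s0 → s1
  read 'c': s1 → s0
  read 'd': s0 → s1
  read 'c': s1 → s0
s0 -> s1 -> s0 -> s1 -> s0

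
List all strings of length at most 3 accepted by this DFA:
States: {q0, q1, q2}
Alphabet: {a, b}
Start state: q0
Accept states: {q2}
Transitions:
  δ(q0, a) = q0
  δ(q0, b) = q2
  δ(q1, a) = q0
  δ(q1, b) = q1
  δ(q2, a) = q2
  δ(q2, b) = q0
b, ab, ba, aab, aba, baa, bbb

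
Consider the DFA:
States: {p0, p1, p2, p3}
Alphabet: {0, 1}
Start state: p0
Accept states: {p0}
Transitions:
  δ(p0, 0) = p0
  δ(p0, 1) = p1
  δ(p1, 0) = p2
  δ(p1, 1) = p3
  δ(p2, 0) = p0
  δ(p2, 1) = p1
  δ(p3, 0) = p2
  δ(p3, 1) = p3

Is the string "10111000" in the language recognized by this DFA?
Processing string "10111000":
  p0 --1--> p1
  p1 --0--> p2
  p2 --1--> p1
  p1 --1--> p3
  p3 --1--> p3
  p3 --0--> p2
  p2 --0--> p0
  p0 --0--> p0
Final state: p0
Accept states: {p0}
Yes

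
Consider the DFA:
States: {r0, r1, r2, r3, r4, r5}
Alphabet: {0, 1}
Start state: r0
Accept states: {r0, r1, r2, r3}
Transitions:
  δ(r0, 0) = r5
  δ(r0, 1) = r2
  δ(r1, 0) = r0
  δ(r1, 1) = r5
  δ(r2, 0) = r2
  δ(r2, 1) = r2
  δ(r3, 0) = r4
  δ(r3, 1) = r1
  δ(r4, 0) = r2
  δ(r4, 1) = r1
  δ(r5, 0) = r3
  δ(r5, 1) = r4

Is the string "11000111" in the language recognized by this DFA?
Processing string "11000111":
  r0 --1--> r2
  r2 --1--> r2
  r2 --0--> r2
  r2 --0--> r2
  r2 --0--> r2
  r2 --1--> r2
  r2 --1--> r2
  r2 --1--> r2
Final state: r2
Accept states: {r0, r1, r2, r3}
Yes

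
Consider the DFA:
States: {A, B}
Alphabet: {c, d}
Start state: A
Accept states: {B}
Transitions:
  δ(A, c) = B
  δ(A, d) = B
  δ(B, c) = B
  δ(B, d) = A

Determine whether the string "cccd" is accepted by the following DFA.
Processing string "cccd":
  A --c--> B
  B --c--> B
  B --c--> B
  B --d--> A
Final state: A
Accept states: {B}
No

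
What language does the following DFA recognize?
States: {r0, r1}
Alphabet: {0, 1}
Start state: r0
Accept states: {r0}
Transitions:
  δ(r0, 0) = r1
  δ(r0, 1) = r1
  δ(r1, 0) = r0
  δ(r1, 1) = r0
Testing a few strings:
  '0' → reject
  '00' → accept
  '11' → accept
  '01' → accept
State roles: r0=even length so far; r1=odd length so far
All binary strings of even length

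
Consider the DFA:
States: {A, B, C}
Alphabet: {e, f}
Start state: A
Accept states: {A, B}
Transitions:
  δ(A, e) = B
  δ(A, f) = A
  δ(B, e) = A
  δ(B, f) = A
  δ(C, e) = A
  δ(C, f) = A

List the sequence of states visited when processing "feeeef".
read 'f': A → A
  read 'e': A → B
  read 'e': B → A
  read 'e': A → B
  read 'e': B → A
  read 'f': A → A
A -> A -> B -> A -> B -> A -> A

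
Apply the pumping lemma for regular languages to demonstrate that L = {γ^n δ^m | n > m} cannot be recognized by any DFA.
Assume L is regular with pumping length p. Idea: pumping down the γ-block drops the γ-count to at most the δ-count.
Choose s = γ^(p+1) δ^p ∈ L (|s| = 2p+1 ≥ p). By the pumping lemma, s = xyz with |xy| ≤ p, |y| > 0, so y = γ^k with k ≥ 1. Take i = 0: xz = γ^(p+1−k) δ^p. Since k ≥ 1, p+1−k ≤ p, so the number of γ's is no longer strictly greater than the number of δ's, hence xz ∉ L.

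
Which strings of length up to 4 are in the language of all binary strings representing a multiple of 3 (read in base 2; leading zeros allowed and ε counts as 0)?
ε, 0, 00, 11, 000, 011, 110, 0000, 0011, 0110, 1001, 1100, 1111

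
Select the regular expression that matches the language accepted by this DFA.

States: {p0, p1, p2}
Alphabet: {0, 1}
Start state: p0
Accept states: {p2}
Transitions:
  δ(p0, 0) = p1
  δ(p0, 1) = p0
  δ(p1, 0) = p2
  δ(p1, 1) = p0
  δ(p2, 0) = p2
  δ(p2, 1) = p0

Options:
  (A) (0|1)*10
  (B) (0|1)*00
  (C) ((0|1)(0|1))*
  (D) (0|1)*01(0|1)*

Check each option against the DFA on short strings; one disagreement eliminates an option:
  (A) (0|1)*10: on '00' the DFA goes p0 → p1 → p2 and accepts (p2 ∈ Accept), but the regex does not match it → eliminate
  (B) (0|1)*00: agrees with the DFA on every string of length ≤ 6
  (C) ((0|1)(0|1))*: on ε the DFA stays in p0 and rejects (p0 ∉ Accept), but the regex matches it → eliminate
  (D) (0|1)*01(0|1)*: on '00' the DFA goes p0 → p1 → p2 and accepts (p2 ∈ Accept), but the regex does not match it → eliminate
Only (B) is consistent with the DFA.
(B) (0|1)*00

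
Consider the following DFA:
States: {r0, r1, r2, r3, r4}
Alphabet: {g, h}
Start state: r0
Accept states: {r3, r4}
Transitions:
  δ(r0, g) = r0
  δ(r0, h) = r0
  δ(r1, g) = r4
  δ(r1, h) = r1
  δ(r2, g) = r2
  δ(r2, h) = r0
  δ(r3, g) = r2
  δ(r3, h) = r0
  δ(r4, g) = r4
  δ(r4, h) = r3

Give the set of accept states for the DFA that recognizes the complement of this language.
Complement accept states = All states \ Original accept states
= {r0, r1, r2, r3, r4} \ {r3, r4}
{r0, r1, r2}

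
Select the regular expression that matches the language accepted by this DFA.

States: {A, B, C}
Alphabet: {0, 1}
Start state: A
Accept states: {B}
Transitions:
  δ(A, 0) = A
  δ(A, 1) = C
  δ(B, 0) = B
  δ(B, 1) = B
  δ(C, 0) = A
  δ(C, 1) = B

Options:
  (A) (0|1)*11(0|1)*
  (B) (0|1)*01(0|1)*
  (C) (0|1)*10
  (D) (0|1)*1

Check each option against the DFA on short strings; one disagreement eliminates an option:
  (A) (0|1)*11(0|1)*: agrees with the DFA on every string of length ≤ 6
  (B) (0|1)*01(0|1)*: on '01' the DFA goes A → A → C and rejects (C ∉ Accept), but the regex matches it → eliminate
  (C) (0|1)*10: on '10' the DFA goes A → C → A and rejects (A ∉ Accept), but the regex matches it → eliminate
  (D) (0|1)*1: on '1' the DFA goes A → C and rejects (C ∉ Accept), but the regex matches it → eliminate
Only (A) is consistent with the DFA.
(A) (0|1)*11(0|1)*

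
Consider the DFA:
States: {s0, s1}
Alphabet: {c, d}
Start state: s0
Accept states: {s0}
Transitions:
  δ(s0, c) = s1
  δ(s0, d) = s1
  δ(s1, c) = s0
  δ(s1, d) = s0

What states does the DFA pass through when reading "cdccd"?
read 'c': s0 → s1
  read 'd': s1 → s0
  read 'c': s0 → s1
  read 'c': s1 → s0
  read 'd': s0 → s1
s0 -> s1 -> s0 -> s1 -> s0 -> s1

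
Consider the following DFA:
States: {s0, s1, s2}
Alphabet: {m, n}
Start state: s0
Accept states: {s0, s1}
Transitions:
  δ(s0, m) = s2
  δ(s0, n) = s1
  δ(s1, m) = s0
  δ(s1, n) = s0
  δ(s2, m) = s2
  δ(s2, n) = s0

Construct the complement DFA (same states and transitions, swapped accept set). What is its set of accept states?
Complement accept states = All states \ Original accept states
= {s0, s1, s2} \ {s0, s1}
{s2}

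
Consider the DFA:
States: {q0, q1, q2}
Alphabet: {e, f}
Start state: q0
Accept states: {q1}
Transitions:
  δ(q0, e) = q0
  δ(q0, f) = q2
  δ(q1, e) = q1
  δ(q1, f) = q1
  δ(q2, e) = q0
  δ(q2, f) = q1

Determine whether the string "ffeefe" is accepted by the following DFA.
Processing string "ffeefe":
  q0 --f--> q2
  q2 --f--> q1
  q1 --e--> q1
  q1 --e--> q1
  q1 --f--> q1
  q1 --e--> q1
Final state: q1
Accept states: {q1}
Yes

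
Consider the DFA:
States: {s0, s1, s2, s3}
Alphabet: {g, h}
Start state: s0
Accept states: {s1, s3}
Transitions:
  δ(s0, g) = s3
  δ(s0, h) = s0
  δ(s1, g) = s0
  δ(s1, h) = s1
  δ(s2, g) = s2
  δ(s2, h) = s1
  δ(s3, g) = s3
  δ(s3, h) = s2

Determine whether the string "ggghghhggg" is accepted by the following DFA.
Processing string "ggghghhggg":
  s0 --g--> s3
  s3 --g--> s3
  s3 --g--> s3
  s3 --h--> s2
  s2 --g--> s2
  s2 --h--> s1
  s1 --h--> s1
  s1 --g--> s0
  s0 --g--> s3
  s3 --g--> s3
Final state: s3
Accept states: {s1, s3}
Yes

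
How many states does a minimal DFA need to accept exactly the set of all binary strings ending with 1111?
By Myhill–Nerode, count the distinguishable equivalence classes: 5 classes — one per longest suffix of the input that is a prefix of '1111' (lengths 0 through 4); only the length-4 class is accepting.
5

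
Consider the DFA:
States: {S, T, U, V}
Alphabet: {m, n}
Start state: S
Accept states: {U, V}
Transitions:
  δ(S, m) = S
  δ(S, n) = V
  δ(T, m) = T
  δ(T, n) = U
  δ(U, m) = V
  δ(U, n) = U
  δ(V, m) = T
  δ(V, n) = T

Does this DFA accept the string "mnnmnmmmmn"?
Processing string "mnnmnmmmmn":
  S --m--> S
  S --n--> V
  V --n--> T
  T --m--> T
  T --n--> U
  U --m--> V
  V --m--> T
  T --m--> T
  T --m--> T
  T --n--> U
Final state: U
Accept states: {U, V}
Yes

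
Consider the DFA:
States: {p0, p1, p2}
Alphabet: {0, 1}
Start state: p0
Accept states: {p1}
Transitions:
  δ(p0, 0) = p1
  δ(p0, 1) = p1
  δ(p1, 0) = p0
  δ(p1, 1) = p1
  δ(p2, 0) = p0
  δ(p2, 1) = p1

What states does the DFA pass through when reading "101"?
read '1': p0 → p1
  read '0': p1 → p0
  read '1': p0 → p1
p0 -> p1 -> p0 -> p1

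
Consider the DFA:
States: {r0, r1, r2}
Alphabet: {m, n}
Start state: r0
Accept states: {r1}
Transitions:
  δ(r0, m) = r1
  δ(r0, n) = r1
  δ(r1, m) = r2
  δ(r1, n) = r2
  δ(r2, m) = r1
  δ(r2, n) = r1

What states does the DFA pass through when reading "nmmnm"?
read 'n': r0 → r1
  read 'm': r1 → r2
  read 'm': r2 → r1
  read 'n': r1 → r2
  read 'm': r2 → r1
r0 -> r1 -> r2 -> r1 -> r2 -> r1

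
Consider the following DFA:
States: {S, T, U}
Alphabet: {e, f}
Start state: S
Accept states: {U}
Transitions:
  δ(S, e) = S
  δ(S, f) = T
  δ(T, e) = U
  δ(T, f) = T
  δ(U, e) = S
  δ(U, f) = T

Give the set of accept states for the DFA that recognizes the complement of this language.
Complement accept states = All states \ Original accept states
= {S, T, U} \ {U}
{S, T}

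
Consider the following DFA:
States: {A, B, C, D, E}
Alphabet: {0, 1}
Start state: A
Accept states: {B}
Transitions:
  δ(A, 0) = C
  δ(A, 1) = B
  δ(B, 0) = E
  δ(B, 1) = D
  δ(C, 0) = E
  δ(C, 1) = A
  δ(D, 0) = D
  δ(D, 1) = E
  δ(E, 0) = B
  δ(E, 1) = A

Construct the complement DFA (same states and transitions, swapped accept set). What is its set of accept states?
Complement accept states = All states \ Original accept states
= {A, B, C, D, E} \ {B}
{A, C, D, E}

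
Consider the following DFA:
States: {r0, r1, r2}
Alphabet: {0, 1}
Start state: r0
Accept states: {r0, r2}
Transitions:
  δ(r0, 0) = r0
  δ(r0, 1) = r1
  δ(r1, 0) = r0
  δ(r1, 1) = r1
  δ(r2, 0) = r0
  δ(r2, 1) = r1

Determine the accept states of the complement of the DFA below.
Complement accept states = All states \ Original accept states
= {r0, r1, r2} \ {r0, r2}
{r1}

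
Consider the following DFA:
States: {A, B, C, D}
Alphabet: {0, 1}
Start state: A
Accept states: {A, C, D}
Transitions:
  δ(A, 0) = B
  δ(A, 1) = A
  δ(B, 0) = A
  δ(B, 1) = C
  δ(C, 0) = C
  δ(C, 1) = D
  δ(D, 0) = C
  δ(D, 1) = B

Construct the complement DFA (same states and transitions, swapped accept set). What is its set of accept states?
Complement accept states = All states \ Original accept states
= {A, B, C, D} \ {A, C, D}
{B}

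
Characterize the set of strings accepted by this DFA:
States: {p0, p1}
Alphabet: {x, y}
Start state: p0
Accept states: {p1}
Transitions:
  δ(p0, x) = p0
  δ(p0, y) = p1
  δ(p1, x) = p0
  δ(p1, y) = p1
Testing a few strings:
  'xy' → accept
  'xyx' → reject
  'yyx' → reject
  'yyy' → accept
State roles: p0=last symbol not y; p1=last symbol is y
All strings over {x,y} ending with y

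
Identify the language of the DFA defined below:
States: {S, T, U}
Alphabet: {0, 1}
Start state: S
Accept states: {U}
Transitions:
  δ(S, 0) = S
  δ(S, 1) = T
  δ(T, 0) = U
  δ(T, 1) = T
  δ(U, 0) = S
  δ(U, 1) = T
Testing a few strings:
  '1' → reject
  '0' → reject
  '1010' → accept
  '010' → accept
State roles: S=no suffix match; T=one trailing 1; U=suffix is 10
All binary strings ending with 10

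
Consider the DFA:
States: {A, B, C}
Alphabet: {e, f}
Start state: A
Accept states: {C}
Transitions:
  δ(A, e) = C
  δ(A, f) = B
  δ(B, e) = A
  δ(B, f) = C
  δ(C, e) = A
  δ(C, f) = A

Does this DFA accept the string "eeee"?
Processing string "eeee":
  A --e--> C
  C --e--> A
  A --e--> C
  C --e--> A
Final state: A
Accept states: {C}
No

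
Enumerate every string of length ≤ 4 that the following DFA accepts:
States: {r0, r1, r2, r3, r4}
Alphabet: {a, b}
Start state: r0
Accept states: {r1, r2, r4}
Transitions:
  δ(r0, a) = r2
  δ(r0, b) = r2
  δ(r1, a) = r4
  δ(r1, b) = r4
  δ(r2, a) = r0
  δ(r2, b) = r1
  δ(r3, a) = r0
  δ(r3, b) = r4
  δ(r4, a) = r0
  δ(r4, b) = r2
a, b, ab, bb, aaa, aab, aba, abb, baa, bab, bba, bbb, aaab, aabb, abab, abbb, baab, babb, bbab, bbbb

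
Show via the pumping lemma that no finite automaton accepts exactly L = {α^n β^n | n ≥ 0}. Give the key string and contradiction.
Assume L is regular with pumping length p. Idea: pumping the α-block changes the count balance.
Choose s = α^p β^p (length 2p ≥ p). By the pumping lemma, s = xyz with |xy| ≤ p, |y| > 0. So y = α^k for some k > 0 (since xy is entirely within the α's). Pumping gives xy²z = α^(p+k) β^p, which is not in L since p+k ≠ p.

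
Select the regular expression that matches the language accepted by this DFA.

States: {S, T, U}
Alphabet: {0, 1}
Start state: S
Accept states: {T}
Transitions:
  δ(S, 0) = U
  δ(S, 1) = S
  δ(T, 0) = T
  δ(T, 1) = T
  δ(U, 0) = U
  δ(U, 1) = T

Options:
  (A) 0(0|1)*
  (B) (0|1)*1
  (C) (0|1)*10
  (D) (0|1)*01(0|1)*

Check each option against the DFA on short strings; one disagreement eliminates an option:
  (A) 0(0|1)*: on '0' the DFA goes S → U and rejects (U ∉ Accept), but the regex matches it → eliminate
  (B) (0|1)*1: on '1' the DFA goes S → S and rejects (S ∉ Accept), but the regex matches it → eliminate
  (C) (0|1)*10: on '01' the DFA goes S → U → T and accepts (T ∈ Accept), but the regex does not match it → eliminate
  (D) (0|1)*01(0|1)*: agrees with the DFA on every string of length ≤ 6
Only (D) is consistent with the DFA.
(D) (0|1)*01(0|1)*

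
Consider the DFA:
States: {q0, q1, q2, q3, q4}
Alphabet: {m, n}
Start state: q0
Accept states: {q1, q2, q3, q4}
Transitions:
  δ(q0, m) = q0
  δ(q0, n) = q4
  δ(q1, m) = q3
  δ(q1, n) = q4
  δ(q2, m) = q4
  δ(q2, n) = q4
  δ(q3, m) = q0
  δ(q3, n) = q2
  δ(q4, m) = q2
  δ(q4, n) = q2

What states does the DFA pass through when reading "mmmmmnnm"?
read 'm': q0 → q0
  read 'm': q0 → q0
  read 'm': q0 → q0
  read 'm': q0 → q0
  read 'm': q0 → q0
  read 'n': q0 → q4
  read 'n': q4 → q2
  read 'm': q2 → q4
q0 -> q0 -> q0 -> q0 -> q0 -> q0 -> q4 -> q2 -> q4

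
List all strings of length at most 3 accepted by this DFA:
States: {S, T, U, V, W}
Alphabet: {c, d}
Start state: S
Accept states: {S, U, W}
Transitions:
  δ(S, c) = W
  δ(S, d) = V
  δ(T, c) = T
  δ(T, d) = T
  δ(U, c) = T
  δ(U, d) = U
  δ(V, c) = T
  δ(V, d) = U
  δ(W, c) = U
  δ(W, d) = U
ε, c, cc, cd, dd, ccd, cdd, ddd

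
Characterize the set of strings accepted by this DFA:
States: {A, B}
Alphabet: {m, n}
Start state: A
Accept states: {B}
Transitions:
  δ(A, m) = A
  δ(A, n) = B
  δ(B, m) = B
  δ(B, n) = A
Testing a few strings:
  'n' → accept
  'm' → reject
  'mm' → reject
  'nm' → accept
State roles: A=even number of n's so far; B=odd number of n's so far
All strings over {m,n} with an odd number of n's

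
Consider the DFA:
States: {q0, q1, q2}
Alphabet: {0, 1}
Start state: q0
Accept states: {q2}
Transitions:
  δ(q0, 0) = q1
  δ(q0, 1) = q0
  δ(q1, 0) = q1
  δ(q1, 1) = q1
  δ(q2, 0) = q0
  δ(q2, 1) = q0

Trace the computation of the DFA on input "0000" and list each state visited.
read '0': q0 → q1
  read '0': q1 → q1
  read '0': q1 → q1
  read '0': q1 → q1
q0 -> q1 -> q1 -> q1 -> q1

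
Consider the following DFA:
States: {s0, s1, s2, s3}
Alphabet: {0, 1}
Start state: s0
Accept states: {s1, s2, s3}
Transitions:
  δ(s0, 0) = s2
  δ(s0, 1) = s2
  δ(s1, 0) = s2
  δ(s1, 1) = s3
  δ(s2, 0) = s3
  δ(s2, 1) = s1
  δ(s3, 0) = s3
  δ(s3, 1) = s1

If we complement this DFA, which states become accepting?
Complement accept states = All states \ Original accept states
= {s0, s1, s2, s3} \ {s1, s2, s3}
{s0}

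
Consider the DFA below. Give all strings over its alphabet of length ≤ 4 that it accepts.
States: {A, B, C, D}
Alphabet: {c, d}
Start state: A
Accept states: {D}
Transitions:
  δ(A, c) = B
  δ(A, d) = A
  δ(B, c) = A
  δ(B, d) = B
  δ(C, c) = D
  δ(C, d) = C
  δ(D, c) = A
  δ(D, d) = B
None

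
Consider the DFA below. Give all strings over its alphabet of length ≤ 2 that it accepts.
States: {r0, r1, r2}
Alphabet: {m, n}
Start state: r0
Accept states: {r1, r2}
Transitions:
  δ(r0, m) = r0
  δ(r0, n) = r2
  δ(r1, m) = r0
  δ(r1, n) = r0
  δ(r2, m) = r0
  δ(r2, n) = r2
n, mn, nn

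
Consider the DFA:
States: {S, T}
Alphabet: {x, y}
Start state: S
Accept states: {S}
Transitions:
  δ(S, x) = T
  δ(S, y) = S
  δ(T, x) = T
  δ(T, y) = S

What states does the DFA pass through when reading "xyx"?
read 'x': S → T
  read 'y': T → S
  read 'x': S → T
S -> T -> S -> T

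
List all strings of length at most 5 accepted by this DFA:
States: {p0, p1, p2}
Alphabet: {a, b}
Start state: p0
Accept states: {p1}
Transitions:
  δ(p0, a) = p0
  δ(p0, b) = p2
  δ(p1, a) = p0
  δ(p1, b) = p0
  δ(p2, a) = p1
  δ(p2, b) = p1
ba, bb, aba, abb, aaba, aabb, aaaba, aaabb, baaba, baabb, babba, babbb, bbaba, bbabb, bbbba, bbbbb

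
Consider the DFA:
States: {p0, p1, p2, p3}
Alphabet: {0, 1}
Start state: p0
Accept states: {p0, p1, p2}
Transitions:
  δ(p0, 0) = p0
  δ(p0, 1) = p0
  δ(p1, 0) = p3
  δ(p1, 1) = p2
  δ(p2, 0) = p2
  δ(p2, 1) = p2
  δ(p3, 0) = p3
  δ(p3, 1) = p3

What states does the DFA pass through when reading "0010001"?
read '0': p0 → p0
  read '0': p0 → p0
  read '1': p0 → p0
  read '0': p0 → p0
  read '0': p0 → p0
  read '0': p0 → p0
  read '1': p0 → p0
p0 -> p0 -> p0 -> p0 -> p0 -> p0 -> p0 -> p0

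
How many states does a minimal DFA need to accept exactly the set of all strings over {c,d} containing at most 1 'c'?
By Myhill–Nerode, count the distinguishable equivalence classes: 3 classes — having seen 0, 1, or >1 copies of 'c'; counts 0 through 1 are accepting and >1 is dead.
3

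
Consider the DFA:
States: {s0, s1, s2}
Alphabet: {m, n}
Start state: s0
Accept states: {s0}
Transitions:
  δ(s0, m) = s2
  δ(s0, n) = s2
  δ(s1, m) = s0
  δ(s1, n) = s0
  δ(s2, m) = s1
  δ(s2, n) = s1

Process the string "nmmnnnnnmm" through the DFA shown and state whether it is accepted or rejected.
Processing string "nmmnnnnnmm":
  s0 --n--> s2
  s2 --m--> s1
  s1 --m--> s0
  s0 --n--> s2
  s2 --n--> s1
  s1 --n--> s0
  s0 --n--> s2
  s2 --n--> s1
  s1 --m--> s0
  s0 --m--> s2
Final state: s2
Accept states: {s0}
No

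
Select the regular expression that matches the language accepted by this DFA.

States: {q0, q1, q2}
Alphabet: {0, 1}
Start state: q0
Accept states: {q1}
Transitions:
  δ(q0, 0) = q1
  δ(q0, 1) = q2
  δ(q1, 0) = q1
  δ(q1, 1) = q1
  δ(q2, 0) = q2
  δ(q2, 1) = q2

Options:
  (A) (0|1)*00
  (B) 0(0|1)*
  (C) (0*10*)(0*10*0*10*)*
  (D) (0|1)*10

Check each option against the DFA on short strings; one disagreement eliminates an option:
  (A) (0|1)*00: on '0' the DFA goes q0 → q1 and accepts (q1 ∈ Accept), but the regex does not match it → eliminate
  (B) 0(0|1)*: agrees with the DFA on every string of length ≤ 6
  (C) (0*10*)(0*10*0*10*)*: on '0' the DFA goes q0 → q1 and accepts (q1 ∈ Accept), but the regex does not match it → eliminate
  (D) (0|1)*10: on '0' the DFA goes q0 → q1 and accepts (q1 ∈ Accept), but the regex does not match it → eliminate
Only (B) is consistent with the DFA.
(B) 0(0|1)*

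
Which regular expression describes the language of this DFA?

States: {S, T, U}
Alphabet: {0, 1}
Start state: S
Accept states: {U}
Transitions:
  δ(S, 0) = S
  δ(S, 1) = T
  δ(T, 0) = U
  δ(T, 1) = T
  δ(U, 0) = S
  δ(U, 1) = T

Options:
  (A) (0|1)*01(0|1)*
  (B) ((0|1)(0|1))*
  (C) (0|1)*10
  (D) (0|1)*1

Check each option against the DFA on short strings; one disagreement eliminates an option:
  (A) (0|1)*01(0|1)*: on '01' the DFA goes S → S → T and rejects (T ∉ Accept), but the regex matches it → eliminate
  (B) ((0|1)(0|1))*: on ε the DFA stays in S and rejects (S ∉ Accept), but the regex matches it → eliminate
  (C) (0|1)*10: agrees with the DFA on every string of length ≤ 6
  (D) (0|1)*1: on '1' the DFA goes S → T and rejects (T ∉ Accept), but the regex matches it → eliminate
Only (C) is consistent with the DFA.
(C) (0|1)*10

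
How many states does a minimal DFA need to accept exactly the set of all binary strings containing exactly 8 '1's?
By Myhill–Nerode, count the distinguishable equivalence classes: 10 classes — having seen 0, 1, …, 8, or >8 copies of '1'; the count-8 class is the only accepting one and >8 is dead.
10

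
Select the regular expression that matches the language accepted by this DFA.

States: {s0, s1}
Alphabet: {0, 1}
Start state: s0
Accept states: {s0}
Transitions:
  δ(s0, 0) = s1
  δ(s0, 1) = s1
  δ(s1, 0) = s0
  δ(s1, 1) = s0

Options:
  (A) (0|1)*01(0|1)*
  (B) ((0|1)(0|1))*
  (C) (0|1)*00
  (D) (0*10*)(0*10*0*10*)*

Check each option against the DFA on short strings; one disagreement eliminates an option:
  (A) (0|1)*01(0|1)*: on ε the DFA stays in s0 and accepts (s0 ∈ Accept), but the regex does not match it → eliminate
  (B) ((0|1)(0|1))*: agrees with the DFA on every string of length ≤ 6
  (C) (0|1)*00: on ε the DFA stays in s0 and accepts (s0 ∈ Accept), but the regex does not match it → eliminate
  (D) (0*10*)(0*10*0*10*)*: on ε the DFA stays in s0 and accepts (s0 ∈ Accept), but the regex does not match it → eliminate
Only (B) is consistent with the DFA.
(B) ((0|1)(0|1))*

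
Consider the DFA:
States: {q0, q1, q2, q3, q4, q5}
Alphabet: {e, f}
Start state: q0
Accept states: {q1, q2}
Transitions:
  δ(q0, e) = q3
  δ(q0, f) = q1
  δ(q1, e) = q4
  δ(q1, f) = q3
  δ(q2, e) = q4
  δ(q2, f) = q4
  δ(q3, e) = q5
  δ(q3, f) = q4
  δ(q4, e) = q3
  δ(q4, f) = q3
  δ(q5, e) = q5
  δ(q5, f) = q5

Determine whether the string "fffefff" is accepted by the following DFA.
Processing string "fffefff":
  q0 --f--> q1
  q1 --f--> q3
  q3 --f--> q4
  q4 --e--> q3
  q3 --f--> q4
  q4 --f--> q3
  q3 --f--> q4
Final state: q4
Accept states: {q1, q2}
No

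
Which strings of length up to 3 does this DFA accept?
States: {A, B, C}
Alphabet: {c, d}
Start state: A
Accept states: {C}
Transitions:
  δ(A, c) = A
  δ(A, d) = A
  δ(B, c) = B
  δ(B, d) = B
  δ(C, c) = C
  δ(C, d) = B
None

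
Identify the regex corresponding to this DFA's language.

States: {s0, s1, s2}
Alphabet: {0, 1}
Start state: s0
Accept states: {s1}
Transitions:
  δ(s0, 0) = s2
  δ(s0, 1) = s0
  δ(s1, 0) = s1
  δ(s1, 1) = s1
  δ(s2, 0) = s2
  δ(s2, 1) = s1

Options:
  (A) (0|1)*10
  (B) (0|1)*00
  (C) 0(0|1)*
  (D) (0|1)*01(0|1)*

Check each option against the DFA on short strings; one disagreement eliminates an option:
  (A) (0|1)*10: on '01' the DFA goes s0 → s2 → s1 and accepts (s1 ∈ Accept), but the regex does not match it → eliminate
  (B) (0|1)*00: on '00' the DFA goes s0 → s2 → s2 and rejects (s2 ∉ Accept), but the regex matches it → eliminate
  (C) 0(0|1)*: on '0' the DFA goes s0 → s2 and rejects (s2 ∉ Accept), but the regex matches it → eliminate
  (D) (0|1)*01(0|1)*: agrees with the DFA on every string of length ≤ 6
Only (D) is consistent with the DFA.
(D) (0|1)*01(0|1)*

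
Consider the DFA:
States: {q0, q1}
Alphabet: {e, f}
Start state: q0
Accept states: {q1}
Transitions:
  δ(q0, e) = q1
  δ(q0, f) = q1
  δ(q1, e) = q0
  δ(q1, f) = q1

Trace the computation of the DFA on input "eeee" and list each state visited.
read 'e': q0 → q1
  read 'e': q1 → q0
  read 'e': q0 → q1
  read 'e': q1 → q0
q0 -> q1 -> q0 -> q1 -> q0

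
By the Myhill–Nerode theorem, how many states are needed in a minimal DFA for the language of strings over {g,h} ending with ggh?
By Myhill–Nerode, count the distinguishable equivalence classes: 4 classes — one per longest suffix of the input that is a prefix of 'ggh' (lengths 0 through 3); only the length-3 class is accepting.
4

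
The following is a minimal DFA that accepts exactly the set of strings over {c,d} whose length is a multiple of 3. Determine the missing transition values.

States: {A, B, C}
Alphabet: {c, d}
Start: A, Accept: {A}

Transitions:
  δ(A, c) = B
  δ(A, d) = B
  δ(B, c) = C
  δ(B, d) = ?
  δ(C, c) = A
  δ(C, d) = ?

From the language and accept set, identify what each state tracks — A: length ≡ 0 (mod 3); B: length ≡ 1 (mod 3); C: length ≡ 2 (mod 3).
Each missing δ(q, a) is the state matching the new tracked value after reading a.
δ(B, d) = C; δ(C, d) = A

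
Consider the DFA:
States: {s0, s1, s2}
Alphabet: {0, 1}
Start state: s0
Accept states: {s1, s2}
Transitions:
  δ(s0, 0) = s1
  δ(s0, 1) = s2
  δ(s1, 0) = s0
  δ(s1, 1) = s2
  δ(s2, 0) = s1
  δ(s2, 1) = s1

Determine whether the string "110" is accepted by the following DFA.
Processing string "110":
  s0 --1--> s2
  s2 --1--> s1
  s1 --0--> s0
Final state: s0
Accept states: {s1, s2}
No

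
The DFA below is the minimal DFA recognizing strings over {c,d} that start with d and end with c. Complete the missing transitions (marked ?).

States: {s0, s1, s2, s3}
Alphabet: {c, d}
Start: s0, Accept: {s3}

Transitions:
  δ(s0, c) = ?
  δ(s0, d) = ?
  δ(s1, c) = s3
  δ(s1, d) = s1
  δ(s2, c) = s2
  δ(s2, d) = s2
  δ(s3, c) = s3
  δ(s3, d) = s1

From the language and accept set, identify what each state tracks — s0: no input read; s1: started with d, last symbol d; s2: started with c (dead); s3: started with d, last symbol c.
Each missing δ(q, a) is the state matching the new tracked value after reading a.
δ(s0, c) = s2; δ(s0, d) = s1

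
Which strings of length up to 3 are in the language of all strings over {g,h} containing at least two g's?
gg, ggg, ggh, ghg, hgg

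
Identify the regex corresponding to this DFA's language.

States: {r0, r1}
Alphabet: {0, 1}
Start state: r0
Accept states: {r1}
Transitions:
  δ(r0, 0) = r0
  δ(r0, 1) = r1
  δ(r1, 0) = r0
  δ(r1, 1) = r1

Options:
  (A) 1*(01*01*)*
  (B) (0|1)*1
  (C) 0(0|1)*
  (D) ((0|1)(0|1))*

Check each option against the DFA on short strings; one disagreement eliminates an option:
  (A) 1*(01*01*)*: on ε the DFA stays in r0 and rejects (r0 ∉ Accept), but the regex matches it → eliminate
  (B) (0|1)*1: agrees with the DFA on every string of length ≤ 6
  (C) 0(0|1)*: on '0' the DFA goes r0 → r0 and rejects (r0 ∉ Accept), but the regex matches it → eliminate
  (D) ((0|1)(0|1))*: on ε the DFA stays in r0 and rejects (r0 ∉ Accept), but the regex matches it → eliminate
Only (B) is consistent with the DFA.
(B) (0|1)*1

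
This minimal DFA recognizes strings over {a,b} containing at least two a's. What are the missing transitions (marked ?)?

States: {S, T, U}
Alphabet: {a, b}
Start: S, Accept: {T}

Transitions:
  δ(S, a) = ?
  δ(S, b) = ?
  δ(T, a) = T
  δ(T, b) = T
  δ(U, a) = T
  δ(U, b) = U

From the language and accept set, identify what each state tracks — S: zero a's seen; T: ≥ two a's seen; U: one a seen.
Each missing δ(q, a) is the state matching the new tracked value after reading a.
δ(S, a) = U; δ(S, b) = S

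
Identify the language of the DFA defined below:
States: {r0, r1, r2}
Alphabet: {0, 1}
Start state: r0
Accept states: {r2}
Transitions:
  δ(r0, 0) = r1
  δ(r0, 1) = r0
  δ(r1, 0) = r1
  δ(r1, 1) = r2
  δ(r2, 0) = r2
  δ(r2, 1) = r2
Testing a few strings:
  '00' → reject
  '0100' → accept
  '0001' → accept
  '0' → reject
State roles: r0=no 0 seen yet; r1=seen a 0, waiting for 1; r2=substring 01 seen
All binary strings containing the substring 01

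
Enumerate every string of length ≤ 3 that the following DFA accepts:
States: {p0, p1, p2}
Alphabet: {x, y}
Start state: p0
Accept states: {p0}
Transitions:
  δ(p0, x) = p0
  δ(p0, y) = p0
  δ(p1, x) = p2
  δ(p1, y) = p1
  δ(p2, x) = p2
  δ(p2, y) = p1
ε, x, y, xx, xy, yx, yy, xxx, xxy, xyx, xyy, yxx, yxy, yyx, yyy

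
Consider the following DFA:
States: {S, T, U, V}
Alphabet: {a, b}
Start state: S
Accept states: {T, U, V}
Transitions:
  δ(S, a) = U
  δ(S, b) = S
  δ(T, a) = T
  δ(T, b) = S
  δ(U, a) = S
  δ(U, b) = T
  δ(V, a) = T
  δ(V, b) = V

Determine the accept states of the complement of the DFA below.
Complement accept states = All states \ Original accept states
= {S, T, U, V} \ {T, U, V}
{S}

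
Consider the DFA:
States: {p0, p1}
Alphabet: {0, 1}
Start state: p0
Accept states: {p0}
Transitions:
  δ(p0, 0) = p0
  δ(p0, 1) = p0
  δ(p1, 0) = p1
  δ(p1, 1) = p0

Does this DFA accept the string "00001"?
Processing string "00001":
  p0 --0--> p0
  p0 --0--> p0
  p0 --0--> p0
  p0 --0--> p0
  p0 --1--> p0
Final state: p0
Accept states: {p0}
Yes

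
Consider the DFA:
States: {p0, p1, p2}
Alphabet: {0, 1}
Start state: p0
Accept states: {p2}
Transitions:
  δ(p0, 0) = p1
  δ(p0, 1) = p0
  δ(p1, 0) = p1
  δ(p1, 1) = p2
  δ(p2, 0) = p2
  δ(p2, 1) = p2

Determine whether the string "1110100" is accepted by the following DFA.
Processing string "1110100":
  p0 --1--> p0
  p0 --1--> p0
  p0 --1--> p0
  p0 --0--> p1
  p1 --1--> p2
  p2 --0--> p2
  p2 --0--> p2
Final state: p2
Accept states: {p2}
Yes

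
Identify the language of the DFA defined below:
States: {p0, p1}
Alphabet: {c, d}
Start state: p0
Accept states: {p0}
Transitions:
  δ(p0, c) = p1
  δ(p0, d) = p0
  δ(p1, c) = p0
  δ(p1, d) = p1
Testing a few strings:
  'c' → reject
  'ddd' → accept
  'dcd' → reject
  'cdd' → reject
State roles: p0=even number of c's so far; p1=odd number of c's so far
All strings over {c,d} with an even number of c's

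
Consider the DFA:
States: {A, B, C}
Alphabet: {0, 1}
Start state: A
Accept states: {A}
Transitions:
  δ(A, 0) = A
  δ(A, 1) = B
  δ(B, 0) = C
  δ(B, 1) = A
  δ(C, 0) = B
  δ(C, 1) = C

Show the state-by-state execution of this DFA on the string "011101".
read '0': A → A
  read '1': A → B
  read '1': B → A
  read '1': A → B
  read '0': B → C
  read '1': C → C
A -> A -> B -> A -> B -> C -> C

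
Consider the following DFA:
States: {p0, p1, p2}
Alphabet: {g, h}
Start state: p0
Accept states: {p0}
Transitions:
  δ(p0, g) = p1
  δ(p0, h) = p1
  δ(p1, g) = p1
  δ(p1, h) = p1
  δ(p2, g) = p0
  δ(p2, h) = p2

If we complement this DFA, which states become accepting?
Complement accept states = All states \ Original accept states
= {p0, p1, p2} \ {p0}
{p1, p2}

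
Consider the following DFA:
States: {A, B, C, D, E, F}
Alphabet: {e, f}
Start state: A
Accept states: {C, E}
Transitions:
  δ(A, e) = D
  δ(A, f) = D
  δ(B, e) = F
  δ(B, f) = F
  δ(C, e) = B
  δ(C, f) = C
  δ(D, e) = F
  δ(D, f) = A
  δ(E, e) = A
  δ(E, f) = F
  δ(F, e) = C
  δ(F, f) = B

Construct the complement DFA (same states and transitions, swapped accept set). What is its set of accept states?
Complement accept states = All states \ Original accept states
= {A, B, C, D, E, F} \ {C, E}
{A, B, D, F}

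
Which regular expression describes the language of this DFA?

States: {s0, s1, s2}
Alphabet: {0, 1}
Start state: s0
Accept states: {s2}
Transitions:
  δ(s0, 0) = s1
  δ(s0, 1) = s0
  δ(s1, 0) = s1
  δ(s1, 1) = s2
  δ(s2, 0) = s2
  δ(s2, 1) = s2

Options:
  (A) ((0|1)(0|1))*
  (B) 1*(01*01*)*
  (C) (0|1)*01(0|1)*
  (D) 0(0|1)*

Check each option against the DFA on short strings; one disagreement eliminates an option:
  (A) ((0|1)(0|1))*: on ε the DFA stays in s0 and rejects (s0 ∉ Accept), but the regex matches it → eliminate
  (B) 1*(01*01*)*: on ε the DFA stays in s0 and rejects (s0 ∉ Accept), but the regex matches it → eliminate
  (C) (0|1)*01(0|1)*: agrees with the DFA on every string of length ≤ 6
  (D) 0(0|1)*: on '0' the DFA goes s0 → s1 and rejects (s1 ∉ Accept), but the regex matches it → eliminate
Only (C) is consistent with the DFA.
(C) (0|1)*01(0|1)*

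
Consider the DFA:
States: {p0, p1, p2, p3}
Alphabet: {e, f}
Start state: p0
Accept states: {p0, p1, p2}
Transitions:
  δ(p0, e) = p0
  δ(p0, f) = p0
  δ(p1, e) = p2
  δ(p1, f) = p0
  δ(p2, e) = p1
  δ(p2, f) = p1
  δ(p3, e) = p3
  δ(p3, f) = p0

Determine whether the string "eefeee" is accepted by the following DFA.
Processing string "eefeee":
  p0 --e--> p0
  p0 --e--> p0
  p0 --f--> p0
  p0 --e--> p0
  p0 --e--> p0
  p0 --e--> p0
Final state: p0
Accept states: {p0, p1, p2}
Yes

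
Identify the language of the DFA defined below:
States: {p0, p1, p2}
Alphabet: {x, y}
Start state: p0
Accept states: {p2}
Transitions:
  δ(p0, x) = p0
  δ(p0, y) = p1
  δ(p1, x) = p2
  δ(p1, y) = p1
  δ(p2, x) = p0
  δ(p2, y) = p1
Testing a few strings:
  'yyy' → reject
  'xxy' → reject
  'xyxx' → reject
  'xxx' → reject
State roles: p0=no suffix match; p1=one trailing y; p2=suffix is yx
All strings over {x,y} ending with yx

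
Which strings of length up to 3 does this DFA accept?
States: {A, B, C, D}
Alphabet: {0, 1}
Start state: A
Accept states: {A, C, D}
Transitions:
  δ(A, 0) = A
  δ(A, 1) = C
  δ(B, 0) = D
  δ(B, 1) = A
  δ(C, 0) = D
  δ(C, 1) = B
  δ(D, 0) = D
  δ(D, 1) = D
ε, 0, 1, 00, 01, 10, 000, 001, 010, 100, 101, 110, 111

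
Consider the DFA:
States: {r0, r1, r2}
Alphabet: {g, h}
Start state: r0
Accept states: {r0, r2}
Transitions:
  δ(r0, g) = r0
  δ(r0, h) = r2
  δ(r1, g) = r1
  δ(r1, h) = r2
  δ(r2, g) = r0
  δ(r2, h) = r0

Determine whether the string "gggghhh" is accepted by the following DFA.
Processing string "gggghhh":
  r0 --g--> r0
  r0 --g--> r0
  r0 --g--> r0
  r0 --g--> r0
  r0 --h--> r2
  r2 --h--> r0
  r0 --h--> r2
Final state: r2
Accept states: {r0, r2}
Yes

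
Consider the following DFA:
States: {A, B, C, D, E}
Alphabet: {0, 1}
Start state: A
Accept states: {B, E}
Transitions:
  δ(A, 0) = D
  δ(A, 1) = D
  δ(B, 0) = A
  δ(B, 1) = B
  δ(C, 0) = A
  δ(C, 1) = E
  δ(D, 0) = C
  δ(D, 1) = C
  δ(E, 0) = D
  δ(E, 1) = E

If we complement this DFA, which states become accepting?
Complement accept states = All states \ Original accept states
= {A, B, C, D, E} \ {B, E}
{A, C, D}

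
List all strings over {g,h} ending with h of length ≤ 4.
h, gh, hh, ggh, ghh, hgh, hhh, gggh, gghh, ghgh, ghhh, hggh, hghh, hhgh, hhhh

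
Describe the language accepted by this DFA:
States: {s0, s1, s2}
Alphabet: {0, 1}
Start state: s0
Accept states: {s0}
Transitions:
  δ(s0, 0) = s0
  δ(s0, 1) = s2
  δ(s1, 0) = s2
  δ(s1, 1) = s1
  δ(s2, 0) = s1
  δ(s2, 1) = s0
Testing a few strings:
  '00' → accept
  '0011' → accept
  '1110' → reject
  '000' → accept
State roles: s0=value ≡ 0 (mod 3); s1=value ≡ 2 (mod 3); s2=value ≡ 1 (mod 3)
All binary strings representing a multiple of 3 (read in base 2; leading zeros allowed and ε counts as 0)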